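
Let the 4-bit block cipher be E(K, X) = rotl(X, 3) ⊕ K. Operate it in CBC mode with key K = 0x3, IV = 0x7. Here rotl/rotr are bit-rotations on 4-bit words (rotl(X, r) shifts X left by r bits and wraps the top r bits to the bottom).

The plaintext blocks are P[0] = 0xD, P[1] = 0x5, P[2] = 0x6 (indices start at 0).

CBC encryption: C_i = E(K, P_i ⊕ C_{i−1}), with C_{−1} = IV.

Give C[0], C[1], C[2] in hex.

C[0] = 0x6, C[1] = 0xA, C[2] = 0x5

C[0]: P[0] ⊕ 0x7 = 0xA; E(K, 0xA) = 0x6.
C[1]: P[1] ⊕ 0x6 = 0x3; E(K, 0x3) = 0xA.
C[2]: P[2] ⊕ 0xA = 0xC; E(K, 0xC) = 0x5.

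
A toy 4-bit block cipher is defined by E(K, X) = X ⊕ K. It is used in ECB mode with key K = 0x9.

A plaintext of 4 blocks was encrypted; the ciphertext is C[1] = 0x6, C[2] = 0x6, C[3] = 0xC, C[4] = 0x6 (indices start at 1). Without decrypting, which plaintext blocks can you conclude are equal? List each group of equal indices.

P[1] = P[2] = P[4]

ECB encrypts each block independently with the same key, so equal ciphertext blocks imply equal plaintext blocks.
C[1] = C[2] = C[4] = 0x6, so P[1] = P[2] = P[4].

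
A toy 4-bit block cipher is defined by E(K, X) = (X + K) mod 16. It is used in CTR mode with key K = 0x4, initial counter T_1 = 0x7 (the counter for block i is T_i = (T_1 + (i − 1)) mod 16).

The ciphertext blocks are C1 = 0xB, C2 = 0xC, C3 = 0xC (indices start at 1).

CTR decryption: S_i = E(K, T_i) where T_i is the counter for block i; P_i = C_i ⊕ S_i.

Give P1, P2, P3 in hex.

P1: T = 0x7, S = E(K, T) = 0xB; 0xB ⊕ 0xB = 0x0.
P2: T = 0x8, S = E(K, T) = 0xC; 0xC ⊕ 0xC = 0x0.
P3: T = 0x9, S = E(K, T) = 0xD; 0xC ⊕ 0xD = 0x1.

P1 = 0x0, P2 = 0x0, P3 = 0x1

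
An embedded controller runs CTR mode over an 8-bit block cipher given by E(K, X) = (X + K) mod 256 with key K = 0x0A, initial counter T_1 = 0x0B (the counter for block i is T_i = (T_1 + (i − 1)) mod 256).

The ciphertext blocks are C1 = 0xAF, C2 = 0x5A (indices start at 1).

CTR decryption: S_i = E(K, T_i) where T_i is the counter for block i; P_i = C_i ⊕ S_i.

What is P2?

P2: T = 0x0C, S = E(K, T) = 0x16; 0x5A ⊕ 0x16 = 0x4C.

P2 = 0x4C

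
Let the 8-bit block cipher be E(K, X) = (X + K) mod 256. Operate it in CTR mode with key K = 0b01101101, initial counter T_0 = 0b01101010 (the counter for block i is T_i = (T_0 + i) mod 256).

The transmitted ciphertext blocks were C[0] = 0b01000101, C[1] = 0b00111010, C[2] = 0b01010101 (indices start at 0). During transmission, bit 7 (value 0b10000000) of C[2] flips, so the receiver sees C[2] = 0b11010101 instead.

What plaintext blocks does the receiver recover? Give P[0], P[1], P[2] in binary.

CTR decryption: S_i = E(K, T_i) where T_i is the counter for block i; P_i = C_i ⊕ S_i.
Only C[2] changed, to 0b11010101. In CTR, a change in C_i flips the same bit in P_i only; the keystream is unaffected. Decrypting the received ciphertext:
P[0]: T = 0b01101010, S = E(K, T) = 0b11010111; 0b01000101 ⊕ 0b11010111 = 0b10010010.
P[1]: T = 0b01101011, S = E(K, T) = 0b11011000; 0b00111010 ⊕ 0b11011000 = 0b11100010.
P[2]: T = 0b01101100, S = E(K, T) = 0b11011001; 0b11010101 ⊕ 0b11011001 = 0b00001100.
Blocks that differ from the original plaintext: P[2].

P[0] = 0b10010010, P[1] = 0b11100010, P[2] = 0b00001100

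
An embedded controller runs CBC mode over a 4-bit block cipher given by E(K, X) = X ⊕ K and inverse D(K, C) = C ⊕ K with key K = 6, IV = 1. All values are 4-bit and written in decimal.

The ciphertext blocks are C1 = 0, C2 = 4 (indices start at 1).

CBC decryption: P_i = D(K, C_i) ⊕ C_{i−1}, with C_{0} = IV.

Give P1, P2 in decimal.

P1: D(K, 0) = 6; 6 ⊕ 1 = 7.
P2: D(K, 4) = 2; 2 ⊕ 0 = 2.

P1 = 7, P2 = 2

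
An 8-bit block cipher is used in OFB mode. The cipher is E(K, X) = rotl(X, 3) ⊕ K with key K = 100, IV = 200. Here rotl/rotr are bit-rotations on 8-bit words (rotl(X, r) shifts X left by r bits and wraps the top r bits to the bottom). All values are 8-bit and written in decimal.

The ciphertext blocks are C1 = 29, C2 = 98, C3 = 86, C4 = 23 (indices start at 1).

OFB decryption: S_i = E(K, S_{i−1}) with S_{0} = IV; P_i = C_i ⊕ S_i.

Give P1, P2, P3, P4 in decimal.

P1: S = E(K, 200) = 34; 29 ⊕ 34 = 63.
P2: S = E(K, 34) = 117; 98 ⊕ 117 = 23.
P3: S = E(K, 117) = 207; 86 ⊕ 207 = 153.
P4: S = E(K, 207) = 26; 23 ⊕ 26 = 13.

P1 = 63, P2 = 23, P3 = 153, P4 = 13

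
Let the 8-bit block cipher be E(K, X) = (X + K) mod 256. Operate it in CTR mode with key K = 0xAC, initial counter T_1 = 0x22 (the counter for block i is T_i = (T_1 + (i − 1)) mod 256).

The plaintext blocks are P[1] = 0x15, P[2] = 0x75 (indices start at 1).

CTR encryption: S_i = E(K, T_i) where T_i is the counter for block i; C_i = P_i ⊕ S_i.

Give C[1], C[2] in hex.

C[1] = 0xDB, C[2] = 0xBA

C[1]: T = 0x22, S = E(K, T) = 0xCE; 0x15 ⊕ 0xCE = 0xDB.
C[2]: T = 0x23, S = E(K, T) = 0xCF; 0x75 ⊕ 0xCF = 0xBA.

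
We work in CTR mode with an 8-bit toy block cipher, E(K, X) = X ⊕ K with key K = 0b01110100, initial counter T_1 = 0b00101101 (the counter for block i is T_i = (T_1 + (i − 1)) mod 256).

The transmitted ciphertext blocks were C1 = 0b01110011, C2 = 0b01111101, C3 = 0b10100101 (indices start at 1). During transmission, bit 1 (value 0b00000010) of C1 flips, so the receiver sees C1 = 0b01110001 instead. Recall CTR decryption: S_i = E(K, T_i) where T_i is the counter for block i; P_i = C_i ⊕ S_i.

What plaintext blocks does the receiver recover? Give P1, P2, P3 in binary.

Only C1 changed, to 0b01110001. In CTR, a change in C_i flips the same bit in P_i only; the keystream is unaffected. Decrypting the received ciphertext:
P1: T = 0b00101101, S = E(K, T) = 0b01011001; 0b01110001 ⊕ 0b01011001 = 0b00101000.
P2: T = 0b00101110, S = E(K, T) = 0b01011010; 0b01111101 ⊕ 0b01011010 = 0b00100111.
P3: T = 0b00101111, S = E(K, T) = 0b01011011; 0b10100101 ⊕ 0b01011011 = 0b11111110.
Blocks that differ from the original plaintext: P1.

P1 = 0b00101000, P2 = 0b00100111, P3 = 0b11111110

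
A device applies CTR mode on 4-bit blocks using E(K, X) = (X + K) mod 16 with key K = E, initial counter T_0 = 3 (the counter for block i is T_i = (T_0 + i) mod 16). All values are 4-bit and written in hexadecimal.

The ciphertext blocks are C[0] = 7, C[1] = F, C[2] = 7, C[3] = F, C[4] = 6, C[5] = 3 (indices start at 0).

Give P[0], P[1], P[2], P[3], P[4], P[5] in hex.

CTR decryption: S_i = E(K, T_i) where T_i is the counter for block i; P_i = C_i ⊕ S_i.
P[0]: T = 3, S = E(K, T) = 1; 7 ⊕ 1 = 6.
P[1]: T = 4, S = E(K, T) = 2; F ⊕ 2 = D.
P[2]: T = 5, S = E(K, T) = 3; 7 ⊕ 3 = 4.
P[3]: T = 6, S = E(K, T) = 4; F ⊕ 4 = B.
P[4]: T = 7, S = E(K, T) = 5; 6 ⊕ 5 = 3.
P[5]: T = 8, S = E(K, T) = 6; 3 ⊕ 6 = 5.

P[0] = 6, P[1] = D, P[2] = 4, P[3] = B, P[4] = 3, P[5] = 5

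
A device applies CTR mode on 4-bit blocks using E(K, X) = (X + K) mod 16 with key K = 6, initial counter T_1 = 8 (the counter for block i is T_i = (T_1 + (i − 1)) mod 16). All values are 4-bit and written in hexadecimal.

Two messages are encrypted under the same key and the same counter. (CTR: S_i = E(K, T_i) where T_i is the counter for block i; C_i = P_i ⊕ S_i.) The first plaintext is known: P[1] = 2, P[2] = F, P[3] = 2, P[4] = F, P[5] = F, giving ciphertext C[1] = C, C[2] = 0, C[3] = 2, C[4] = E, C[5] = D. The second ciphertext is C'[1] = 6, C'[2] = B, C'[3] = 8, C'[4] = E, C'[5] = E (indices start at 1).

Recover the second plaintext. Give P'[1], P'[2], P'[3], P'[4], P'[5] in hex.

P'[1] = 8, P'[2] = 4, P'[3] = 8, P'[4] = F, P'[5] = C

In CTR with a reused counter, both messages share the same keystream S_i, so C_i ⊕ C'_i = P_i ⊕ P'_i and thus P'_i = P_i ⊕ C_i ⊕ C'_i.
P'[1]: 2 ⊕ C ⊕ 6 = 8.
P'[2]: F ⊕ 0 ⊕ B = 4.
P'[3]: 2 ⊕ 2 ⊕ 8 = 8.
P'[4]: F ⊕ E ⊕ E = F.
P'[5]: F ⊕ D ⊕ E = C.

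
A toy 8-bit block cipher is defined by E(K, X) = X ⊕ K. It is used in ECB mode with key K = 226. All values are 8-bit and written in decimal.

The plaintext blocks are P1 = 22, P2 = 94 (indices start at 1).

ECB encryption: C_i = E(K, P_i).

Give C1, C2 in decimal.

C1 = 244, C2 = 188

C1: E(K, 22) = 244.
C2: E(K, 94) = 188.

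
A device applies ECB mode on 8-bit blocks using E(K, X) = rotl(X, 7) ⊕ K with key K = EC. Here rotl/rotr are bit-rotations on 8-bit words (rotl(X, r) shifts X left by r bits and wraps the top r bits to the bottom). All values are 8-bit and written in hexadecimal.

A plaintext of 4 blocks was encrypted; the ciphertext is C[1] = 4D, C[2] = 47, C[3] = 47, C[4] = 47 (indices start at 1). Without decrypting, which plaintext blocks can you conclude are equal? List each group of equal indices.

P[2] = P[3] = P[4]

ECB encrypts each block independently with the same key, so equal ciphertext blocks imply equal plaintext blocks.
C[2] = C[3] = C[4] = 47, so P[2] = P[3] = P[4].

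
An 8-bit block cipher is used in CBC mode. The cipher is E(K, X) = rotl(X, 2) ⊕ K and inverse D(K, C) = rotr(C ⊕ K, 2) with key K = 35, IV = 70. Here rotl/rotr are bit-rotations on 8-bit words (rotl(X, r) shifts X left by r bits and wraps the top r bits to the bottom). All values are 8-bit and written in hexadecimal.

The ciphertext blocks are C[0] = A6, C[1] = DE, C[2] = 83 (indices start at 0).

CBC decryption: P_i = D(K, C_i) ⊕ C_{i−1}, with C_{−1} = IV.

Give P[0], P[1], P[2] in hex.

P[0] = 94, P[1] = 5C, P[2] = 73

P[0]: D(K, A6) = E4; E4 ⊕ 70 = 94.
P[1]: D(K, DE) = FA; FA ⊕ A6 = 5C.
P[2]: D(K, 83) = AD; AD ⊕ DE = 73.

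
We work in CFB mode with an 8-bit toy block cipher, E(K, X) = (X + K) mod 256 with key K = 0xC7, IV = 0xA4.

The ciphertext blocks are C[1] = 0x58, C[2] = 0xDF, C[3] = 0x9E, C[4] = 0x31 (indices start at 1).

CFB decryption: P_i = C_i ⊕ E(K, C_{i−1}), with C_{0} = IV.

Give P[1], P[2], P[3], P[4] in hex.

P[1]: E(K, 0xA4) = 0x6B; 0x58 ⊕ 0x6B = 0x33.
P[2]: E(K, 0x58) = 0x1F; 0xDF ⊕ 0x1F = 0xC0.
P[3]: E(K, 0xDF) = 0xA6; 0x9E ⊕ 0xA6 = 0x38.
P[4]: E(K, 0x9E) = 0x65; 0x31 ⊕ 0x65 = 0x54.

P[1] = 0x33, P[2] = 0xC0, P[3] = 0x38, P[4] = 0x54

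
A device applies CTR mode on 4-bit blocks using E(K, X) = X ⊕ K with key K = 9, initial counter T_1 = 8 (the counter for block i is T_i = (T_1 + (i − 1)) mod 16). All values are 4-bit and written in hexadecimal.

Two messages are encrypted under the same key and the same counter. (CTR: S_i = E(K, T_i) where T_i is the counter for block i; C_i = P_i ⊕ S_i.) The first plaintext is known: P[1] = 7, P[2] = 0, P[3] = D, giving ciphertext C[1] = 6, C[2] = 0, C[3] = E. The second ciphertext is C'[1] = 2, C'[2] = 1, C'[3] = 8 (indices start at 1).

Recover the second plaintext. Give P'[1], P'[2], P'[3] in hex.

In CTR with a reused counter, both messages share the same keystream S_i, so C_i ⊕ C'_i = P_i ⊕ P'_i and thus P'_i = P_i ⊕ C_i ⊕ C'_i.
P'[1]: 7 ⊕ 6 ⊕ 2 = 3.
P'[2]: 0 ⊕ 0 ⊕ 1 = 1.
P'[3]: D ⊕ E ⊕ 8 = B.

P'[1] = 3, P'[2] = 1, P'[3] = B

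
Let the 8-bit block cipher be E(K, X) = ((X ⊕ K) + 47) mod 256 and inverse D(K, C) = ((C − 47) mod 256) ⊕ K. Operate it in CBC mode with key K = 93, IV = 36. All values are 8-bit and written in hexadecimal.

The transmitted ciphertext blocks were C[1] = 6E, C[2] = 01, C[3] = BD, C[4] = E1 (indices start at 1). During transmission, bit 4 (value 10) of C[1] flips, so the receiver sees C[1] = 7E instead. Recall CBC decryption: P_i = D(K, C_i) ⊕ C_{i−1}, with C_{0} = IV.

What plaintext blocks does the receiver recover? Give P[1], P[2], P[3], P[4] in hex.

P[1] = 92, P[2] = 57, P[3] = E4, P[4] = B4

Only C[1] changed, to 7E. In CBC, a change in C_i garbles P_i and flips the same bit in P_{i+1}. Decrypting the received ciphertext:
P[1]: D(K, 7E) = A4; A4 ⊕ 36 = 92.
P[2]: D(K, 01) = 29; 29 ⊕ 7E = 57.
P[3]: D(K, BD) = E5; E5 ⊕ 01 = E4.
P[4]: D(K, E1) = 09; 09 ⊕ BD = B4.
Blocks that differ from the original plaintext: P[1], P[2].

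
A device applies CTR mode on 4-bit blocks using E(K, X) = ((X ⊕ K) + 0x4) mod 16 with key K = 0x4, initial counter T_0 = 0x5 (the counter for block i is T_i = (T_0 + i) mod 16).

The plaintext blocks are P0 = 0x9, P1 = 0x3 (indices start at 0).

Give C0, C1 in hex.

C0 = 0xC, C1 = 0x5

CTR encryption: S_i = E(K, T_i) where T_i is the counter for block i; C_i = P_i ⊕ S_i.
C0: T = 0x5, S = E(K, T) = 0x5; 0x9 ⊕ 0x5 = 0xC.
C1: T = 0x6, S = E(K, T) = 0x6; 0x3 ⊕ 0x6 = 0x5.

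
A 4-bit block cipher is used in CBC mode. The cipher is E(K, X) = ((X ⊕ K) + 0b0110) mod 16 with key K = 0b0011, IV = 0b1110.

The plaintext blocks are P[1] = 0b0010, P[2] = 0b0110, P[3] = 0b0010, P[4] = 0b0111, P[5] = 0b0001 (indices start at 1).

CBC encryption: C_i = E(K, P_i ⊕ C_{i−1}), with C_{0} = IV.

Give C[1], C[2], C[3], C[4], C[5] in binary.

C[1] = 0b0101, C[2] = 0b0110, C[3] = 0b1101, C[4] = 0b1111, C[5] = 0b0011

C[1]: P[1] ⊕ 0b1110 = 0b1100; E(K, 0b1100) = 0b0101.
C[2]: P[2] ⊕ 0b0101 = 0b0011; E(K, 0b0011) = 0b0110.
C[3]: P[3] ⊕ 0b0110 = 0b0100; E(K, 0b0100) = 0b1101.
C[4]: P[4] ⊕ 0b1101 = 0b1010; E(K, 0b1010) = 0b1111.
C[5]: P[5] ⊕ 0b1111 = 0b1110; E(K, 0b1110) = 0b0011.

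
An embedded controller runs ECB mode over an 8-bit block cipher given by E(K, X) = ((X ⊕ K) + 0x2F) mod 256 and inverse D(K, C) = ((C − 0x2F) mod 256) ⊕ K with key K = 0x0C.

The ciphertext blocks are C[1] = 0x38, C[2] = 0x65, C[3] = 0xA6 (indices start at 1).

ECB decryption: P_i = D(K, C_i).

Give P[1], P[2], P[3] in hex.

P[1] = 0x05, P[2] = 0x3A, P[3] = 0x7B

P[1]: D(K, 0x38) = 0x05.
P[2]: D(K, 0x65) = 0x3A.
P[3]: D(K, 0xA6) = 0x7B.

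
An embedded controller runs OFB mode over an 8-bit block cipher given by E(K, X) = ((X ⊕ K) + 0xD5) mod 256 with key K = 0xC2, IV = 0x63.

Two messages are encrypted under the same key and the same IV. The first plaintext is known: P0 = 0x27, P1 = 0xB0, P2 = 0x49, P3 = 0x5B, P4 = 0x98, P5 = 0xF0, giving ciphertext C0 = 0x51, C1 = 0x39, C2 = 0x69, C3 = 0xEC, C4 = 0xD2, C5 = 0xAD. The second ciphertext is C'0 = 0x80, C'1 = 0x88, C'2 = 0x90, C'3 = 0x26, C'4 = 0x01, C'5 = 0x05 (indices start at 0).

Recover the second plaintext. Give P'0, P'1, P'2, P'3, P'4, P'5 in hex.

P'0 = 0xF6, P'1 = 0x01, P'2 = 0xB0, P'3 = 0x91, P'4 = 0x4B, P'5 = 0x58

In OFB with a reused IV, both messages share the same keystream S_i, so C_i ⊕ C'_i = P_i ⊕ P'_i and thus P'_i = P_i ⊕ C_i ⊕ C'_i.
P'0: 0x27 ⊕ 0x51 ⊕ 0x80 = 0xF6.
P'1: 0xB0 ⊕ 0x39 ⊕ 0x88 = 0x01.
P'2: 0x49 ⊕ 0x69 ⊕ 0x90 = 0xB0.
P'3: 0x5B ⊕ 0xEC ⊕ 0x26 = 0x91.
P'4: 0x98 ⊕ 0xD2 ⊕ 0x01 = 0x4B.
P'5: 0xF0 ⊕ 0xAD ⊕ 0x05 = 0x58.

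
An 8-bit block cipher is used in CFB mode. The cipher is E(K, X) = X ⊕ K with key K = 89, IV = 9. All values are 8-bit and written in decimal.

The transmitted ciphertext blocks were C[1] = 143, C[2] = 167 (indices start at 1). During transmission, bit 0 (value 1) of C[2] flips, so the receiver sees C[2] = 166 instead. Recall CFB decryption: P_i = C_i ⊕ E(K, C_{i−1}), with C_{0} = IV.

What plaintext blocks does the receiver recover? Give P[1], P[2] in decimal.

Only C[2] changed, to 166. In CFB, a change in C_i flips the same bit in P_i and garbles P_{i+1}. Decrypting the received ciphertext:
P[1]: E(K, 9) = 80; 143 ⊕ 80 = 223.
P[2]: E(K, 143) = 214; 166 ⊕ 214 = 112.
Blocks that differ from the original plaintext: P[2].

P[1] = 223, P[2] = 112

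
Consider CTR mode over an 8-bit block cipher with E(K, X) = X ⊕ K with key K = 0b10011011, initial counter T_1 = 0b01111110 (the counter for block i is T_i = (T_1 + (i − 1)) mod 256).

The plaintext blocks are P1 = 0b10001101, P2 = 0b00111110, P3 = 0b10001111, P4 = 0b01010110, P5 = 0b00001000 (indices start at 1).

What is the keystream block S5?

0b00011001

CTR encryption: S_i = E(K, T_i) where T_i is the counter for block i; C_i = P_i ⊕ S_i.
C1: T = 0b01111110, S = E(K, T) = 0b11100101; 0b10001101 ⊕ 0b11100101 = 0b01101000.
C2: T = 0b01111111, S = E(K, T) = 0b11100100; 0b00111110 ⊕ 0b11100100 = 0b11011010.
C3: T = 0b10000000, S = E(K, T) = 0b00011011; 0b10001111 ⊕ 0b00011011 = 0b10010100.
C4: T = 0b10000001, S = E(K, T) = 0b00011010; 0b01010110 ⊕ 0b00011010 = 0b01001100.
C5: T = 0b10000010, S = E(K, T) = 0b00011001; 0b00001000 ⊕ 0b00011001 = 0b00010001.
So S5 = 0b00011001.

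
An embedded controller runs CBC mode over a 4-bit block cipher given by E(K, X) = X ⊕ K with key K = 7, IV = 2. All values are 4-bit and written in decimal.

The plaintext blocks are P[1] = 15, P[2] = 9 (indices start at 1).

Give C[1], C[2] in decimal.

CBC encryption: C_i = E(K, P_i ⊕ C_{i−1}), with C_{0} = IV.
C[1]: P[1] ⊕ 2 = 13; E(K, 13) = 10.
C[2]: P[2] ⊕ 10 = 3; E(K, 3) = 4.

C[1] = 10, C[2] = 4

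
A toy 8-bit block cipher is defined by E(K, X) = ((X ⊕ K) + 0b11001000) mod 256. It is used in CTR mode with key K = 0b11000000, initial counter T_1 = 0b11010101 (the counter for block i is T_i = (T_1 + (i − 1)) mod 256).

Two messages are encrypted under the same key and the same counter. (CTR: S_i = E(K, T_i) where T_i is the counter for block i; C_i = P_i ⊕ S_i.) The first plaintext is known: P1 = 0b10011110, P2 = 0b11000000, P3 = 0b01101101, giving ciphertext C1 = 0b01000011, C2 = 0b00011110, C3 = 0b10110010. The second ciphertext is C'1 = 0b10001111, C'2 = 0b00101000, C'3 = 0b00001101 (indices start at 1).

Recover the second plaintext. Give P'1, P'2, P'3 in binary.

In CTR with a reused counter, both messages share the same keystream S_i, so C_i ⊕ C'_i = P_i ⊕ P'_i and thus P'_i = P_i ⊕ C_i ⊕ C'_i.
P'1: 0b10011110 ⊕ 0b01000011 ⊕ 0b10001111 = 0b01010010.
P'2: 0b11000000 ⊕ 0b00011110 ⊕ 0b00101000 = 0b11110110.
P'3: 0b01101101 ⊕ 0b10110010 ⊕ 0b00001101 = 0b11010010.

P'1 = 0b01010010, P'2 = 0b11110110, P'3 = 0b11010010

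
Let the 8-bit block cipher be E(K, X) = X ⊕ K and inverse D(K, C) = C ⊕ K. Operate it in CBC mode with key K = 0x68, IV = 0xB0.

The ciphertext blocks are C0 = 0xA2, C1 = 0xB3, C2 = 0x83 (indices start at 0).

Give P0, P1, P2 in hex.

P0 = 0x7A, P1 = 0x79, P2 = 0x58

CBC decryption: P_i = D(K, C_i) ⊕ C_{i−1}, with C_{−1} = IV.
P0: D(K, 0xA2) = 0xCA; 0xCA ⊕ 0xB0 = 0x7A.
P1: D(K, 0xB3) = 0xDB; 0xDB ⊕ 0xA2 = 0x79.
P2: D(K, 0x83) = 0xEB; 0xEB ⊕ 0xB3 = 0x58.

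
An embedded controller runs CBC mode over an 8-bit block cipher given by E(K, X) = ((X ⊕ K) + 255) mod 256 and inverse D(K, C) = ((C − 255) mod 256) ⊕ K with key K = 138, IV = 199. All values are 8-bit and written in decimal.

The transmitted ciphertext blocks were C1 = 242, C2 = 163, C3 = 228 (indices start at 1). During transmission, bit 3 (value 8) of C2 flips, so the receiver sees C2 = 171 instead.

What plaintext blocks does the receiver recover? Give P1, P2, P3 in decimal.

CBC decryption: P_i = D(K, C_i) ⊕ C_{i−1}, with C_{0} = IV.
Only C2 changed, to 171. In CBC, a change in C_i garbles P_i and flips the same bit in P_{i+1}. Decrypting the received ciphertext:
P1: D(K, 242) = 121; 121 ⊕ 199 = 190.
P2: D(K, 171) = 38; 38 ⊕ 242 = 212.
P3: D(K, 228) = 111; 111 ⊕ 171 = 196.
Blocks that differ from the original plaintext: P2, P3.

P1 = 190, P2 = 212, P3 = 196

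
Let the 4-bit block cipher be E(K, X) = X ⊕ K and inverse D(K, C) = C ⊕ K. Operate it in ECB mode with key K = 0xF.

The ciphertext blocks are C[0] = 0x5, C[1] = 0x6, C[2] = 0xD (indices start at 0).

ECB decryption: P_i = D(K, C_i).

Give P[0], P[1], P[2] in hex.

P[0] = 0xA, P[1] = 0x9, P[2] = 0x2

P[0]: D(K, 0x5) = 0xA.
P[1]: D(K, 0x6) = 0x9.
P[2]: D(K, 0xD) = 0x2.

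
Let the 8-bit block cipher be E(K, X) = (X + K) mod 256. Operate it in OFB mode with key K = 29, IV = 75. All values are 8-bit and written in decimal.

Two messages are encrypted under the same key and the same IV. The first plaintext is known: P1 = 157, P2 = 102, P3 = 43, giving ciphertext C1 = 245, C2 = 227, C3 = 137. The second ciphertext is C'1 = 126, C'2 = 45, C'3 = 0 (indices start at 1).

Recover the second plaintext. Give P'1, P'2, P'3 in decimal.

In OFB with a reused IV, both messages share the same keystream S_i, so C_i ⊕ C'_i = P_i ⊕ P'_i and thus P'_i = P_i ⊕ C_i ⊕ C'_i.
P'1: 157 ⊕ 245 ⊕ 126 = 22.
P'2: 102 ⊕ 227 ⊕ 45 = 168.
P'3: 43 ⊕ 137 ⊕ 0 = 162.

P'1 = 22, P'2 = 168, P'3 = 162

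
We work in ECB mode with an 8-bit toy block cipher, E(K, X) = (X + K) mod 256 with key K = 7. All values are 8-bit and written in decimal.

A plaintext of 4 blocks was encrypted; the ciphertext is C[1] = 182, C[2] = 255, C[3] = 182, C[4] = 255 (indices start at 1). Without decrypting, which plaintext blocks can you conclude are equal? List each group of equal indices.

ECB encrypts each block independently with the same key, so equal ciphertext blocks imply equal plaintext blocks.
C[1] = C[3] = 182, so P[1] = P[3].
C[2] = C[4] = 255, so P[2] = P[4].

P[1] = P[3]; P[2] = P[4]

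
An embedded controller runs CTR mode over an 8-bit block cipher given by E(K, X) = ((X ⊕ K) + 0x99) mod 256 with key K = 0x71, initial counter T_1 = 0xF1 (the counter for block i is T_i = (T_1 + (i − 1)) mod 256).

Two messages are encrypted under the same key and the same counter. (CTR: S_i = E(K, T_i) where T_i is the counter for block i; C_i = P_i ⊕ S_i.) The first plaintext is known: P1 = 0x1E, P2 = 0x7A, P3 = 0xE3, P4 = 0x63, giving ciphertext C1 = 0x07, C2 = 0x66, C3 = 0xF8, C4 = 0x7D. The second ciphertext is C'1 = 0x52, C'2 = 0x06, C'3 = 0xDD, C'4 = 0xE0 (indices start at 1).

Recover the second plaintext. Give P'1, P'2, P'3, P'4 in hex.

In CTR with a reused counter, both messages share the same keystream S_i, so C_i ⊕ C'_i = P_i ⊕ P'_i and thus P'_i = P_i ⊕ C_i ⊕ C'_i.
P'1: 0x1E ⊕ 0x07 ⊕ 0x52 = 0x4B.
P'2: 0x7A ⊕ 0x66 ⊕ 0x06 = 0x1A.
P'3: 0xE3 ⊕ 0xF8 ⊕ 0xDD = 0xC6.
P'4: 0x63 ⊕ 0x7D ⊕ 0xE0 = 0xFE.

P'1 = 0x4B, P'2 = 0x1A, P'3 = 0xC6, P'4 = 0xFE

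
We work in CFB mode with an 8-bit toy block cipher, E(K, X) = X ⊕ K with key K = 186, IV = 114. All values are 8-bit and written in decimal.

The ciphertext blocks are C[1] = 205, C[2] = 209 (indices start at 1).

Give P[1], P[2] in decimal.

CFB decryption: P_i = C_i ⊕ E(K, C_{i−1}), with C_{0} = IV.
P[1]: E(K, 114) = 200; 205 ⊕ 200 = 5.
P[2]: E(K, 205) = 119; 209 ⊕ 119 = 166.

P[1] = 5, P[2] = 166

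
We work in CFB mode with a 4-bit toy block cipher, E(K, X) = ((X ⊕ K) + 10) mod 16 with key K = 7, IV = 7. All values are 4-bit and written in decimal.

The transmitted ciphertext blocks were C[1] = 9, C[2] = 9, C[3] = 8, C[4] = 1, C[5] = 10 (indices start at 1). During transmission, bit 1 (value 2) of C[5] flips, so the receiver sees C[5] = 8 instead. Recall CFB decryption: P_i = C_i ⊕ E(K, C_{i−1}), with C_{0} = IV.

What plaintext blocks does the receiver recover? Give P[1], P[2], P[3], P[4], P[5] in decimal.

Only C[5] changed, to 8. In CFB, a change in C_i flips the same bit in P_i and garbles P_{i+1}. Decrypting the received ciphertext:
P[1]: E(K, 7) = 10; 9 ⊕ 10 = 3.
P[2]: E(K, 9) = 8; 9 ⊕ 8 = 1.
P[3]: E(K, 9) = 8; 8 ⊕ 8 = 0.
P[4]: E(K, 8) = 9; 1 ⊕ 9 = 8.
P[5]: E(K, 1) = 0; 8 ⊕ 0 = 8.
Blocks that differ from the original plaintext: P[5].

P[1] = 3, P[2] = 1, P[3] = 0, P[4] = 8, P[5] = 8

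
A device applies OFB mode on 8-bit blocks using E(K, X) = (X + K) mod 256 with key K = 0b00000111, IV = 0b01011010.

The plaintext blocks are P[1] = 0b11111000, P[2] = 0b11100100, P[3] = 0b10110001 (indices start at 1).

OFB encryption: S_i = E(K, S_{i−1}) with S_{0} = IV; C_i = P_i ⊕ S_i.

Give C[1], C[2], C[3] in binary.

C[1] = 0b10011001, C[2] = 0b10001100, C[3] = 0b11011110

C[1]: S = E(K, 0b01011010) = 0b01100001; 0b11111000 ⊕ 0b01100001 = 0b10011001.
C[2]: S = E(K, 0b01100001) = 0b01101000; 0b11100100 ⊕ 0b01101000 = 0b10001100.
C[3]: S = E(K, 0b01101000) = 0b01101111; 0b10110001 ⊕ 0b01101111 = 0b11011110.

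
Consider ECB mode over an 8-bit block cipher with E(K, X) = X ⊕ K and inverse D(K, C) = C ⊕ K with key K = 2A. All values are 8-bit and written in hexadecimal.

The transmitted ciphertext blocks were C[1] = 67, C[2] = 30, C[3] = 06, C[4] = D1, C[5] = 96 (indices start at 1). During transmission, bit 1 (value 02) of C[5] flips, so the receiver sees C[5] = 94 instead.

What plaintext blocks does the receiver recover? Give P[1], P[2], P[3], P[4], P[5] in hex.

P[1] = 4D, P[2] = 1A, P[3] = 2C, P[4] = FB, P[5] = BE

ECB decryption: P_i = D(K, C_i).
Only C[5] changed, to 94. In ECB, a change in C_i affects only P_i. Decrypting the received ciphertext:
P[1]: D(K, 67) = 4D.
P[2]: D(K, 30) = 1A.
P[3]: D(K, 06) = 2C.
P[4]: D(K, D1) = FB.
P[5]: D(K, 94) = BE.
Blocks that differ from the original plaintext: P[5].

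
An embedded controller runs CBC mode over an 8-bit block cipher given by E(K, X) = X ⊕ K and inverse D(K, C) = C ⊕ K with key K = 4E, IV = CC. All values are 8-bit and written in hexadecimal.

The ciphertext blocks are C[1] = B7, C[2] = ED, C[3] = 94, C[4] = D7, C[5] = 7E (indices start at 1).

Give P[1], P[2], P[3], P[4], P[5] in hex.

CBC decryption: P_i = D(K, C_i) ⊕ C_{i−1}, with C_{0} = IV.
P[1]: D(K, B7) = F9; F9 ⊕ CC = 35.
P[2]: D(K, ED) = A3; A3 ⊕ B7 = 14.
P[3]: D(K, 94) = DA; DA ⊕ ED = 37.
P[4]: D(K, D7) = 99; 99 ⊕ 94 = 0D.
P[5]: D(K, 7E) = 30; 30 ⊕ D7 = E7.

P[1] = 35, P[2] = 14, P[3] = 37, P[4] = 0D, P[5] = E7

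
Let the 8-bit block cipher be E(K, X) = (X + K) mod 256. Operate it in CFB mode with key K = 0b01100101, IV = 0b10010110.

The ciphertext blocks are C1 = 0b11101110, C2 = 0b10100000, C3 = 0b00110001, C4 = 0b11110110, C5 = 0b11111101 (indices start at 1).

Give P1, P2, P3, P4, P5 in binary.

CFB decryption: P_i = C_i ⊕ E(K, C_{i−1}), with C_{0} = IV.
P1: E(K, 0b10010110) = 0b11111011; 0b11101110 ⊕ 0b11111011 = 0b00010101.
P2: E(K, 0b11101110) = 0b01010011; 0b10100000 ⊕ 0b01010011 = 0b11110011.
P3: E(K, 0b10100000) = 0b00000101; 0b00110001 ⊕ 0b00000101 = 0b00110100.
P4: E(K, 0b00110001) = 0b10010110; 0b11110110 ⊕ 0b10010110 = 0b01100000.
P5: E(K, 0b11110110) = 0b01011011; 0b11111101 ⊕ 0b01011011 = 0b10100110.

P1 = 0b00010101, P2 = 0b11110011, P3 = 0b00110100, P4 = 0b01100000, P5 = 0b10100110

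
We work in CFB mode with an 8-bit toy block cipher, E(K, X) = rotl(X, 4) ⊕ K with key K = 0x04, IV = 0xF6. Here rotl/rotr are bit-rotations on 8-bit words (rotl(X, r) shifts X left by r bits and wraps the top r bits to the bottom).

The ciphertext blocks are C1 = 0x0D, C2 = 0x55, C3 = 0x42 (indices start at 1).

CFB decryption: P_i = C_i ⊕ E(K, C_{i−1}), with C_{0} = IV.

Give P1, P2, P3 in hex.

P1: E(K, 0xF6) = 0x6B; 0x0D ⊕ 0x6B = 0x66.
P2: E(K, 0x0D) = 0xD4; 0x55 ⊕ 0xD4 = 0x81.
P3: E(K, 0x55) = 0x51; 0x42 ⊕ 0x51 = 0x13.

P1 = 0x66, P2 = 0x81, P3 = 0x13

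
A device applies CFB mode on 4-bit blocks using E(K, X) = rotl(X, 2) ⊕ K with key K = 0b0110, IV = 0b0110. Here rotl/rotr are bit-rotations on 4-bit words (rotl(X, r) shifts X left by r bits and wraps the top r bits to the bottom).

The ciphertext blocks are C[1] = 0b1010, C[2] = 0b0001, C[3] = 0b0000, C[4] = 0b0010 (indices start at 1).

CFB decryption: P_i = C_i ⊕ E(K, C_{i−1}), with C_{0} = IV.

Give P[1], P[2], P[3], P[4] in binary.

P[1]: E(K, 0b0110) = 0b1111; 0b1010 ⊕ 0b1111 = 0b0101.
P[2]: E(K, 0b1010) = 0b1100; 0b0001 ⊕ 0b1100 = 0b1101.
P[3]: E(K, 0b0001) = 0b0010; 0b0000 ⊕ 0b0010 = 0b0010.
P[4]: E(K, 0b0000) = 0b0110; 0b0010 ⊕ 0b0110 = 0b0100.

P[1] = 0b0101, P[2] = 0b1101, P[3] = 0b0010, P[4] = 0b0100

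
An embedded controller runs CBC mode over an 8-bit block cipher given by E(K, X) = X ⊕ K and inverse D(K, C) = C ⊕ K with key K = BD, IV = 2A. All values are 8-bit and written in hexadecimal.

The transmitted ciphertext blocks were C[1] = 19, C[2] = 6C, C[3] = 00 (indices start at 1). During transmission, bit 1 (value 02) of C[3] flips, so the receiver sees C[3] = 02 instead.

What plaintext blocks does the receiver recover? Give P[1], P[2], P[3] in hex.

CBC decryption: P_i = D(K, C_i) ⊕ C_{i−1}, with C_{0} = IV.
Only C[3] changed, to 02. In CBC, a change in C_i garbles P_i and flips the same bit in P_{i+1}. Decrypting the received ciphertext:
P[1]: D(K, 19) = A4; A4 ⊕ 2A = 8E.
P[2]: D(K, 6C) = D1; D1 ⊕ 19 = C8.
P[3]: D(K, 02) = BF; BF ⊕ 6C = D3.
Blocks that differ from the original plaintext: P[3].

P[1] = 8E, P[2] = C8, P[3] = D3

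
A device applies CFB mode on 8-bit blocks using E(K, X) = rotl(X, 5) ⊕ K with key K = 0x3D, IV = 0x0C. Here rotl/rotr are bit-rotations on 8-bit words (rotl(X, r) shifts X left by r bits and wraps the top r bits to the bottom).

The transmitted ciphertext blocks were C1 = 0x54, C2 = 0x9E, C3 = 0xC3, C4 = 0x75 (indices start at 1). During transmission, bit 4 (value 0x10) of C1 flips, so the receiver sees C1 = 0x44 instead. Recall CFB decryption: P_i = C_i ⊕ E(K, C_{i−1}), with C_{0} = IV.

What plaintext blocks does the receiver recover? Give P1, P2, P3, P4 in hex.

P1 = 0xF8, P2 = 0x2B, P3 = 0x2D, P4 = 0x30

Only C1 changed, to 0x44. In CFB, a change in C_i flips the same bit in P_i and garbles P_{i+1}. Decrypting the received ciphertext:
P1: E(K, 0x0C) = 0xBC; 0x44 ⊕ 0xBC = 0xF8.
P2: E(K, 0x44) = 0xB5; 0x9E ⊕ 0xB5 = 0x2B.
P3: E(K, 0x9E) = 0xEE; 0xC3 ⊕ 0xEE = 0x2D.
P4: E(K, 0xC3) = 0x45; 0x75 ⊕ 0x45 = 0x30.
Blocks that differ from the original plaintext: P1, P2.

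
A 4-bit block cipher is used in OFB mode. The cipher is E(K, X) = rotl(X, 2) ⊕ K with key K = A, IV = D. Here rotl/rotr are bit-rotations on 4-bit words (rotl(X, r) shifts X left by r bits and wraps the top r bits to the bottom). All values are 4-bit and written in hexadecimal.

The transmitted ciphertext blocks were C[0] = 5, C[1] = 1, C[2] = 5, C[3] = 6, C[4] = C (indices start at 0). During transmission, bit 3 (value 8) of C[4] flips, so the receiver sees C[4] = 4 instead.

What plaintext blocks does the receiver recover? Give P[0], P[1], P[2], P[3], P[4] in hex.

OFB decryption: S_i = E(K, S_{i−1}) with S_{−1} = IV; P_i = C_i ⊕ S_i.
Only C[4] changed, to 4. In OFB, a change in C_i flips the same bit in P_i only; the keystream is unaffected. Decrypting the received ciphertext:
P[0]: S = E(K, D) = D; 5 ⊕ D = 8.
P[1]: S = E(K, D) = D; 1 ⊕ D = C.
P[2]: S = E(K, D) = D; 5 ⊕ D = 8.
P[3]: S = E(K, D) = D; 6 ⊕ D = B.
P[4]: S = E(K, D) = D; 4 ⊕ D = 9.
Blocks that differ from the original plaintext: P[4].

P[0] = 8, P[1] = C, P[2] = 8, P[3] = B, P[4] = 9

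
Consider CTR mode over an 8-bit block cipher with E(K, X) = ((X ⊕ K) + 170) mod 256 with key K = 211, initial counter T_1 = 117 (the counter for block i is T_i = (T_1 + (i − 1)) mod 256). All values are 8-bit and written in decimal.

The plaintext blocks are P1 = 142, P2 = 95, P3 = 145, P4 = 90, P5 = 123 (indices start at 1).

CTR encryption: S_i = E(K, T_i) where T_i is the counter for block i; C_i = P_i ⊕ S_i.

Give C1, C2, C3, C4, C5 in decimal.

C1 = 222, C2 = 16, C3 = 223, C4 = 15, C5 = 47

C1: T = 117, S = E(K, T) = 80; 142 ⊕ 80 = 222.
C2: T = 118, S = E(K, T) = 79; 95 ⊕ 79 = 16.
C3: T = 119, S = E(K, T) = 78; 145 ⊕ 78 = 223.
C4: T = 120, S = E(K, T) = 85; 90 ⊕ 85 = 15.
C5: T = 121, S = E(K, T) = 84; 123 ⊕ 84 = 47.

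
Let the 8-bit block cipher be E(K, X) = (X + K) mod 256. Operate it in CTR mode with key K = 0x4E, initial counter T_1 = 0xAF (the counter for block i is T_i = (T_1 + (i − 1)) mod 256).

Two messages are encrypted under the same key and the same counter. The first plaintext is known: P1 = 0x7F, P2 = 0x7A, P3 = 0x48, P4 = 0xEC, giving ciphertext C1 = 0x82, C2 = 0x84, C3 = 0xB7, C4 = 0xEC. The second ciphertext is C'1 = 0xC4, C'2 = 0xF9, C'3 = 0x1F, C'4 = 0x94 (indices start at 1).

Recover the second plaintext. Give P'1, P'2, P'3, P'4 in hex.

P'1 = 0x39, P'2 = 0x07, P'3 = 0xE0, P'4 = 0x94

In CTR with a reused counter, both messages share the same keystream S_i, so C_i ⊕ C'_i = P_i ⊕ P'_i and thus P'_i = P_i ⊕ C_i ⊕ C'_i.
P'1: 0x7F ⊕ 0x82 ⊕ 0xC4 = 0x39.
P'2: 0x7A ⊕ 0x84 ⊕ 0xF9 = 0x07.
P'3: 0x48 ⊕ 0xB7 ⊕ 0x1F = 0xE0.
P'4: 0xEC ⊕ 0xEC ⊕ 0x94 = 0x94.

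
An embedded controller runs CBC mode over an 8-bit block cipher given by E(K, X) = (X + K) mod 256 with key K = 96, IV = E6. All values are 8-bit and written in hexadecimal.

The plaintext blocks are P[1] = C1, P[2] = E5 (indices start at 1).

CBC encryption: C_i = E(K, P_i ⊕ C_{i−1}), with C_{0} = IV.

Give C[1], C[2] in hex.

C[1] = BD, C[2] = EE

C[1]: P[1] ⊕ E6 = 27; E(K, 27) = BD.
C[2]: P[2] ⊕ BD = 58; E(K, 58) = EE.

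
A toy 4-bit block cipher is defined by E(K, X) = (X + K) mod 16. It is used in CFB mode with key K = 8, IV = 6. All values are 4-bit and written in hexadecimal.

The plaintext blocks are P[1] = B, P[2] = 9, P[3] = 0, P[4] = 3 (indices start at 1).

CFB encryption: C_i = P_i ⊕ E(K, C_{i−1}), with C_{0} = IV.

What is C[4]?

C[1]: E(K, 6) = E; B ⊕ E = 5.
C[2]: E(K, 5) = D; 9 ⊕ D = 4.
C[3]: E(K, 4) = C; 0 ⊕ C = C.
C[4]: E(K, C) = 4; 3 ⊕ 4 = 7.

C[4] = 7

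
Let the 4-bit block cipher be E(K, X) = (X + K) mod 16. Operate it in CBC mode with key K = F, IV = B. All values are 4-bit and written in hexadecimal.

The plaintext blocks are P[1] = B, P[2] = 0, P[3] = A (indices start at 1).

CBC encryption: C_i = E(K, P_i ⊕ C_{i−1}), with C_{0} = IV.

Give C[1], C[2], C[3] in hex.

C[1] = F, C[2] = E, C[3] = 3

C[1]: P[1] ⊕ B = 0; E(K, 0) = F.
C[2]: P[2] ⊕ F = F; E(K, F) = E.
C[3]: P[3] ⊕ E = 4; E(K, 4) = 3.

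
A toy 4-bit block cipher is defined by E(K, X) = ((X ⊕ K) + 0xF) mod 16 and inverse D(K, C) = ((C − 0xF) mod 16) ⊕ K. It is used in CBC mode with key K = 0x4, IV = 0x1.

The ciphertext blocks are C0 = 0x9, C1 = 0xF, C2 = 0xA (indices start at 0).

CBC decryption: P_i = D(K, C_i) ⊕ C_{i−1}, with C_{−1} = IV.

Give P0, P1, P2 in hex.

P0 = 0xF, P1 = 0xD, P2 = 0x0

P0: D(K, 0x9) = 0xE; 0xE ⊕ 0x1 = 0xF.
P1: D(K, 0xF) = 0x4; 0x4 ⊕ 0x9 = 0xD.
P2: D(K, 0xA) = 0xF; 0xF ⊕ 0xF = 0x0.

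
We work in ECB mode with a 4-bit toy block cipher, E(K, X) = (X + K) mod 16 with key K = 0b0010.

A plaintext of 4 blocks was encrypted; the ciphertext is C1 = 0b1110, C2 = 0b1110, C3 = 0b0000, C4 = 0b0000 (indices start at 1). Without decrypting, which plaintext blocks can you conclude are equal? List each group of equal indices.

P1 = P2; P3 = P4

ECB encrypts each block independently with the same key, so equal ciphertext blocks imply equal plaintext blocks.
C1 = C2 = 0b1110, so P1 = P2.
C3 = C4 = 0b0000, so P3 = P4.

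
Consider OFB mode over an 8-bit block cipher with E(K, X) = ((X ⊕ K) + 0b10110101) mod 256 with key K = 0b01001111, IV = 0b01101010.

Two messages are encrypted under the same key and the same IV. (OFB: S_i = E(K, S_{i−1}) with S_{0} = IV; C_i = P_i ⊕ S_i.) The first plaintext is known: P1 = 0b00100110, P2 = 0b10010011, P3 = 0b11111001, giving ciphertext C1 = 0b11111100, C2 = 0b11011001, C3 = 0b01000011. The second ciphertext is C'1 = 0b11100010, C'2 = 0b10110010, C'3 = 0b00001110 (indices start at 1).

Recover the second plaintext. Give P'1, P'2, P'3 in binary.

In OFB with a reused IV, both messages share the same keystream S_i, so C_i ⊕ C'_i = P_i ⊕ P'_i and thus P'_i = P_i ⊕ C_i ⊕ C'_i.
P'1: 0b00100110 ⊕ 0b11111100 ⊕ 0b11100010 = 0b00111000.
P'2: 0b10010011 ⊕ 0b11011001 ⊕ 0b10110010 = 0b11111000.
P'3: 0b11111001 ⊕ 0b01000011 ⊕ 0b00001110 = 0b10110100.

P'1 = 0b00111000, P'2 = 0b11111000, P'3 = 0b10110100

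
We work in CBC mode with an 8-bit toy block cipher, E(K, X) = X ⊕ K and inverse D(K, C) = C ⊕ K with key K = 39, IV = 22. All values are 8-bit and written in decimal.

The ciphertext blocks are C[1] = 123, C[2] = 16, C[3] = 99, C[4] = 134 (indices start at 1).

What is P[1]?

P[1] = 74

CBC decryption: P_i = D(K, C_i) ⊕ C_{i−1}, with C_{0} = IV.
P[1]: D(K, 123) = 92; 92 ⊕ 22 = 74.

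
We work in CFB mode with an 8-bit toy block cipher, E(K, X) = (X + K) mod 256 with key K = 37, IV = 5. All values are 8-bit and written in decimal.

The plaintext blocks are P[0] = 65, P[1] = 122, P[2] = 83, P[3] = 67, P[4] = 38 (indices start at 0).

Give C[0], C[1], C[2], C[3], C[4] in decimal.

C[0] = 107, C[1] = 234, C[2] = 92, C[3] = 194, C[4] = 193

CFB encryption: C_i = P_i ⊕ E(K, C_{i−1}), with C_{−1} = IV.
C[0]: E(K, 5) = 42; 65 ⊕ 42 = 107.
C[1]: E(K, 107) = 144; 122 ⊕ 144 = 234.
C[2]: E(K, 234) = 15; 83 ⊕ 15 = 92.
C[3]: E(K, 92) = 129; 67 ⊕ 129 = 194.
C[4]: E(K, 194) = 231; 38 ⊕ 231 = 193.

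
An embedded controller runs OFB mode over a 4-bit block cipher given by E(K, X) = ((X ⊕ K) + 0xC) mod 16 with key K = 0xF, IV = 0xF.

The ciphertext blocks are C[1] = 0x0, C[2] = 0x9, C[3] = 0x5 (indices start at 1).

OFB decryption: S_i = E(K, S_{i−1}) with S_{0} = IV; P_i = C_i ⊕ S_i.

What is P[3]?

P[3] = 0x9

P[1]: S = E(K, 0xF) = 0xC; 0x0 ⊕ 0xC = 0xC.
P[2]: S = E(K, 0xC) = 0xF; 0x9 ⊕ 0xF = 0x6.
P[3]: S = E(K, 0xF) = 0xC; 0x5 ⊕ 0xC = 0x9.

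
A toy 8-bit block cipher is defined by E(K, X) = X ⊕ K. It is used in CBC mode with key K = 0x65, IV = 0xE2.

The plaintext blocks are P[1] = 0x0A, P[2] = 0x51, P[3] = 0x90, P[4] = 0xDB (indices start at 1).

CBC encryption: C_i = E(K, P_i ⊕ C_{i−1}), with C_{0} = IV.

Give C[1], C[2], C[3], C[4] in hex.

C[1]: P[1] ⊕ 0xE2 = 0xE8; E(K, 0xE8) = 0x8D.
C[2]: P[2] ⊕ 0x8D = 0xDC; E(K, 0xDC) = 0xB9.
C[3]: P[3] ⊕ 0xB9 = 0x29; E(K, 0x29) = 0x4C.
C[4]: P[4] ⊕ 0x4C = 0x97; E(K, 0x97) = 0xF2.

C[1] = 0x8D, C[2] = 0xB9, C[3] = 0x4C, C[4] = 0xF2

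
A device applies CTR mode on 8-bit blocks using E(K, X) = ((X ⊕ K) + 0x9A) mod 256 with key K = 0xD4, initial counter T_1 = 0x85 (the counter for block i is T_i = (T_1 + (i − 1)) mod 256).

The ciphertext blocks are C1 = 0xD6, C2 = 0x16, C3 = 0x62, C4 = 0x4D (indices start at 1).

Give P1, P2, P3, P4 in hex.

CTR decryption: S_i = E(K, T_i) where T_i is the counter for block i; P_i = C_i ⊕ S_i.
P1: T = 0x85, S = E(K, T) = 0xEB; 0xD6 ⊕ 0xEB = 0x3D.
P2: T = 0x86, S = E(K, T) = 0xEC; 0x16 ⊕ 0xEC = 0xFA.
P3: T = 0x87, S = E(K, T) = 0xED; 0x62 ⊕ 0xED = 0x8F.
P4: T = 0x88, S = E(K, T) = 0xF6; 0x4D ⊕ 0xF6 = 0xBB.

P1 = 0x3D, P2 = 0xFA, P3 = 0x8F, P4 = 0xBB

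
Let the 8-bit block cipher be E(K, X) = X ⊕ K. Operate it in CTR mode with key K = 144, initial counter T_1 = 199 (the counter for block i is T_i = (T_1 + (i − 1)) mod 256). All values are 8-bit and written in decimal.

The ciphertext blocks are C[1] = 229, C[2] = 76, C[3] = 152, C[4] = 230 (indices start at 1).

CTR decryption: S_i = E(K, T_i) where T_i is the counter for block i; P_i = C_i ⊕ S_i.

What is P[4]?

P[4] = 188

P[4]: T = 202, S = E(K, T) = 90; 230 ⊕ 90 = 188.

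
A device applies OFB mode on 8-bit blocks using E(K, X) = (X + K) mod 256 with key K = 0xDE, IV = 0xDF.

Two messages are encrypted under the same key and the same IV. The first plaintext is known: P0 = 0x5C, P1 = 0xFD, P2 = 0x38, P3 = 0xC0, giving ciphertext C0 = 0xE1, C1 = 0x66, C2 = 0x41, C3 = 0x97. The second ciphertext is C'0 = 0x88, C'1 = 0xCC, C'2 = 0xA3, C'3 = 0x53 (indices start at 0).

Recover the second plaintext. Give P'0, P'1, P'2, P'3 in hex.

In OFB with a reused IV, both messages share the same keystream S_i, so C_i ⊕ C'_i = P_i ⊕ P'_i and thus P'_i = P_i ⊕ C_i ⊕ C'_i.
P'0: 0x5C ⊕ 0xE1 ⊕ 0x88 = 0x35.
P'1: 0xFD ⊕ 0x66 ⊕ 0xCC = 0x57.
P'2: 0x38 ⊕ 0x41 ⊕ 0xA3 = 0xDA.
P'3: 0xC0 ⊕ 0x97 ⊕ 0x53 = 0x04.

P'0 = 0x35, P'1 = 0x57, P'2 = 0xDA, P'3 = 0x04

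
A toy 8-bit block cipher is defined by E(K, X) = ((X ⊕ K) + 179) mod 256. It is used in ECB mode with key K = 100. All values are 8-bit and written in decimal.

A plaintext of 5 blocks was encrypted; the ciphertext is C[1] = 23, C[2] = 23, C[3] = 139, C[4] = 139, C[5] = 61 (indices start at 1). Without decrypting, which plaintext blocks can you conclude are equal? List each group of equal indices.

ECB encrypts each block independently with the same key, so equal ciphertext blocks imply equal plaintext blocks.
C[1] = C[2] = 23, so P[1] = P[2].
C[3] = C[4] = 139, so P[3] = P[4].

P[1] = P[2]; P[3] = P[4]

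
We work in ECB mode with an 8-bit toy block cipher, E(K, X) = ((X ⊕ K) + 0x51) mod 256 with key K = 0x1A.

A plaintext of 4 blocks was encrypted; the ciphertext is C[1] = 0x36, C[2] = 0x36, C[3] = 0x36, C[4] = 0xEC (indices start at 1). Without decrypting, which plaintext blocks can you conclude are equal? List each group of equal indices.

P[1] = P[2] = P[3]

ECB encrypts each block independently with the same key, so equal ciphertext blocks imply equal plaintext blocks.
C[1] = C[2] = C[3] = 0x36, so P[1] = P[2] = P[3].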